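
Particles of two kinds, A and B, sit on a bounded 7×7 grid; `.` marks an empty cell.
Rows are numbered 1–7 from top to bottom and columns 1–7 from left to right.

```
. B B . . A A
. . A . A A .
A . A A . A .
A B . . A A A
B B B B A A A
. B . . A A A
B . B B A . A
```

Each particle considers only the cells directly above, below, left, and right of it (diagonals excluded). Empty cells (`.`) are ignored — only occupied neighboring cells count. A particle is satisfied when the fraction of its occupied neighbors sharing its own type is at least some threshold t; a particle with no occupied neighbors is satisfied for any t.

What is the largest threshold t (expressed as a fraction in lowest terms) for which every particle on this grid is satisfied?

1/3

(1,2)B 1/1
(1,3)B 1/2
(1,6)A 2/2
(1,7)A 1/1
(2,3)A 1/2
(2,5)A 1/1
(2,6)A 3/3
(3,1)A 1/1
(3,3)A 2/2
(3,4)A 1/1
(3,6)A 2/2
(4,1)A 1/3
(4,2)B 1/2
(4,5)A 2/2
(4,6)A 4/4
(4,7)A 2/2
(5,1)B 1/2
(5,2)B 4/4
(5,3)B 2/2
(5,4)B 1/2
(5,5)A 3/4
(5,6)A 4/4
(5,7)A 3/3
(6,2)B 1/1
(6,5)A 3/3
(6,6)A 3/3
(6,7)A 3/3
(7,1)B — no occupied neighbors
(7,3)B 1/1
(7,4)B 1/2
(7,5)A 1/2
(7,7)A 1/1
The smallest same-type fraction is 1/3 at (4,1), which reduces to 1/3. Any threshold above that leaves this particle unsatisfied.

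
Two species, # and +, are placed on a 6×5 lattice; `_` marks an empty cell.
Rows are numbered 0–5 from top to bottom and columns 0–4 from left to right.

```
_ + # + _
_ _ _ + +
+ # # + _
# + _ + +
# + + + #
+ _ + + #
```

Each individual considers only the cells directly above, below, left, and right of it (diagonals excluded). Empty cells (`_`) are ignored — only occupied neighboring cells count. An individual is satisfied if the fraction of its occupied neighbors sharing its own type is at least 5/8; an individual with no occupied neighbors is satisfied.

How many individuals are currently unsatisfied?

13

Row 0: (0,1)+ 0/1 ✗ · (0,2)# 0/2 ✗ · (0,3)+ 1/2 ✗
Row 1: (1,3)+ 3/3 ✓ · (1,4)+ 1/1 ✓
Row 2: (2,0)+ 0/2 ✗ · (2,1)# 1/3 ✗ · (2,2)# 1/2 ✗ · (2,3)+ 2/3 ✓
Row 3: (3,0)# 1/3 ✗ · (3,1)+ 1/3 ✗ · (3,3)+ 3/3 ✓ · (3,4)+ 1/2 ✗
Row 4: (4,0)# 1/3 ✗ · (4,1)+ 2/3 ✓ · (4,2)+ 3/3 ✓ · (4,3)+ 3/4 ✓ · (4,4)# 1/3 ✗
Row 5: (5,0)+ 0/1 ✗ · (5,2)+ 2/2 ✓ · (5,3)+ 2/3 ✓ · (5,4)# 1/2 ✗
Unsatisfied: (0,1), (0,2), (0,3), (2,0), (2,1), (2,2), (3,0), (3,1), (3,4), (4,0), (4,4), (5,0), (5,4) — 13 in total.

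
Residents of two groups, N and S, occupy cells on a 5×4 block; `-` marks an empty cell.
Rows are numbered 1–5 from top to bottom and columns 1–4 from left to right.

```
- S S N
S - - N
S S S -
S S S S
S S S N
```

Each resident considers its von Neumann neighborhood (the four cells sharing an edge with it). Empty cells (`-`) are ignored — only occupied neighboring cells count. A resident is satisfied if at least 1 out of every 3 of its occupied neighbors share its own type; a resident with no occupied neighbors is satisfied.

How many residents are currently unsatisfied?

(1,2)S 1/1 ok
(1,3)S 1/2 ok
(1,4)N 1/2 ok
(2,1)S 1/1 ok
(2,4)N 1/1 ok
(3,1)S 3/3 ok
(3,2)S 3/3 ok
(3,3)S 2/2 ok
(4,1)S 3/3 ok
(4,2)S 4/4 ok
(4,3)S 4/4 ok
(4,4)S 1/2 ok
(5,1)S 2/2 ok
(5,2)S 3/3 ok
(5,3)S 2/3 ok
(5,4)N 0/2 unhappy
Unsatisfied: (5,4) — 1 in total.

1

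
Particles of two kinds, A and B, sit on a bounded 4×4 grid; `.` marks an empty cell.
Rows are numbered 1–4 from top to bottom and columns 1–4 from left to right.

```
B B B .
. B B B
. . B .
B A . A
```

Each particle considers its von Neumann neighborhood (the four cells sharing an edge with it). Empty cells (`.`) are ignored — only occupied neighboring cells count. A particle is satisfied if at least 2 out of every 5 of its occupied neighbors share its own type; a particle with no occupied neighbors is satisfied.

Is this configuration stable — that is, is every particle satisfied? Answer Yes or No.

Row 1: (1,1)B 1/1 satisfied · (1,2)B 3/3 satisfied · (1,3)B 2/2 satisfied
Row 2: (2,2)B 2/2 satisfied · (2,3)B 4/4 satisfied · (2,4)B 1/1 satisfied
Row 3: (3,3)B 1/1 satisfied
Row 4: (4,1)B 0/1 not · (4,2)A 0/1 not · (4,4)A 0/0 satisfied
For instance (4,1) has only 0/1 same-type neighbors, below 2/5.

No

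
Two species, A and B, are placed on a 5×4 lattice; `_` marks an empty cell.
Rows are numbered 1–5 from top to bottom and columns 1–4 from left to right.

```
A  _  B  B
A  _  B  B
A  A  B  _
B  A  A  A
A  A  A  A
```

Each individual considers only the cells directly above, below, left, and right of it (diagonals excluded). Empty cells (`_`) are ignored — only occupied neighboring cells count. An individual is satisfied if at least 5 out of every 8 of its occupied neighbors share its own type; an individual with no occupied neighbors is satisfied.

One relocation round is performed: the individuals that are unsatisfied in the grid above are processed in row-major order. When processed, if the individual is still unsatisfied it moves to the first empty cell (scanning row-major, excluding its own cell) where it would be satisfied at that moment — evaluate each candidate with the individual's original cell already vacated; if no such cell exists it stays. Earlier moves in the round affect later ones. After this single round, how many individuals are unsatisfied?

1

Initially unsatisfied (in order): (3,3), (4,1), (5,1).
  (3,3): no empty cell satisfies it; stays.
  (4,1) → (3,4).
  (5,1): now satisfied by earlier moves; stays.
Resulting grid:
A _ B B
A _ B B
A A B B
_ A A A
A A A A
Unsatisfied now: (3,3).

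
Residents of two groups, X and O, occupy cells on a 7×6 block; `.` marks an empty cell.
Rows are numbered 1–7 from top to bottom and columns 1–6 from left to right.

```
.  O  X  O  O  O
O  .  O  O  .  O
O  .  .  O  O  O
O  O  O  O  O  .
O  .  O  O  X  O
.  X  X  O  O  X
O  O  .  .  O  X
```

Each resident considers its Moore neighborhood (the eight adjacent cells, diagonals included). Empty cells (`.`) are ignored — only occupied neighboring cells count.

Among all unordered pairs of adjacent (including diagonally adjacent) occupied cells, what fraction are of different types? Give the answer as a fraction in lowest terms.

Scan each occupied cell's neighbors to the right and below (and the two forward diagonals) so each pair is counted once.
Row 1: O(1,2)–X(1,3)≠ O(1,2)–O(2,3)= O(1,2)–O(2,1)= X(1,3)–O(1,4)≠ X(1,3)–O(2,3)≠ X(1,3)–O(2,4)≠ O(1,4)–O(1,5)= O(1,4)–O(2,4)= O(1,4)–O(2,3)= O(1,5)–O(1,6)= O(1,5)–O(2,6)= O(1,5)–O(2,4)= O(1,6)–O(2,6)=  → 4/13 unlike.
Row 2: O(2,1)–O(3,1)= O(2,3)–O(2,4)= O(2,3)–O(3,4)= O(2,4)–O(3,4)= O(2,4)–O(3,5)= O(2,6)–O(3,6)= O(2,6)–O(3,5)=  → 0/7 unlike.
Row 3: O(3,1)–O(4,1)= O(3,1)–O(4,2)= O(3,4)–O(3,5)= O(3,4)–O(4,4)= O(3,4)–O(4,5)= O(3,4)–O(4,3)= O(3,5)–O(3,6)= O(3,5)–O(4,5)= O(3,5)–O(4,4)= O(3,6)–O(4,5)=  → 0/10 unlike.
Row 4: O(4,1)–O(4,2)= O(4,1)–O(5,1)= O(4,2)–O(4,3)= O(4,2)–O(5,3)= O(4,2)–O(5,1)= O(4,3)–O(4,4)= O(4,3)–O(5,3)= O(4,3)–O(5,4)= O(4,4)–O(4,5)= O(4,4)–O(5,4)= O(4,4)–X(5,5)≠ O(4,4)–O(5,3)= O(4,5)–X(5,5)≠ O(4,5)–O(5,6)= O(4,5)–O(5,4)=  → 2/15 unlike.
Row 5: O(5,1)–X(6,2)≠ O(5,3)–O(5,4)= O(5,3)–X(6,3)≠ O(5,3)–O(6,4)= O(5,3)–X(6,2)≠ O(5,4)–X(5,5)≠ O(5,4)–O(6,4)= O(5,4)–O(6,5)= O(5,4)–X(6,3)≠ X(5,5)–O(5,6)≠ X(5,5)–O(6,5)≠ X(5,5)–X(6,6)= X(5,5)–O(6,4)≠ O(5,6)–X(6,6)≠ O(5,6)–O(6,5)=  → 9/15 unlike.
Row 6: X(6,2)–X(6,3)= X(6,2)–O(7,2)≠ X(6,2)–O(7,1)≠ X(6,3)–O(6,4)≠ X(6,3)–O(7,2)≠ O(6,4)–O(6,5)= O(6,4)–O(7,5)= O(6,5)–X(6,6)≠ O(6,5)–O(7,5)= O(6,5)–X(7,6)≠ X(6,6)–X(7,6)= X(6,6)–O(7,5)≠  → 7/12 unlike.
Row 7: O(7,1)–O(7,2)= O(7,5)–X(7,6)≠  → 1/2 unlike.
Total adjacent occupied pairs: 74; unlike-type pairs: 23.
23/74 is already in lowest terms.

23/74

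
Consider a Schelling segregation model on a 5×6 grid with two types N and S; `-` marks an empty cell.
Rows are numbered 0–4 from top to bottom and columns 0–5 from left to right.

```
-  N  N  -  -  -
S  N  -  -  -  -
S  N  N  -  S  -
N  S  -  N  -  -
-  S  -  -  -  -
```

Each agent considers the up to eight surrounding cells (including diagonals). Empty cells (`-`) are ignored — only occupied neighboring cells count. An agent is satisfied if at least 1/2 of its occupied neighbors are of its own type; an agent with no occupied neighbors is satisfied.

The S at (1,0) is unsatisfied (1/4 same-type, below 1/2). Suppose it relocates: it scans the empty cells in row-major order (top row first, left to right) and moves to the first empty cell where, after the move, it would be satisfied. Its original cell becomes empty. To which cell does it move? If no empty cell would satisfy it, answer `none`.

(0,4)

Vacating (1,0). Empty cells in order:
  (0,0): 0/2 same-type → still unsatisfied.
  (0,3): 0/1 same-type → still unsatisfied.
  (0,4): 0/0 same-type → satisfied — stop here.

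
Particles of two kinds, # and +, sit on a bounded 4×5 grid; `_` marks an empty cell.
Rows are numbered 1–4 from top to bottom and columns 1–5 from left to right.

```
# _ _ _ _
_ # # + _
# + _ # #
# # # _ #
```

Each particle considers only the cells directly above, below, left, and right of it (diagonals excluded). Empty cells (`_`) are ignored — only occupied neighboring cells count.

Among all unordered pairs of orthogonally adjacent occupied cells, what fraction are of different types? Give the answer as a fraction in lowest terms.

5/11

Scan each occupied cell's neighbors to the right and below so each pair is counted once.
From row 2: 3 unlike of 4 pairs (running 3/4).
From row 3: 2 unlike of 5 pairs (running 5/9).
From row 4: 0 unlike of 2 pairs (running 5/11).
Total adjacent occupied pairs: 11; unlike-type pairs: 5.
5/11 is already in lowest terms.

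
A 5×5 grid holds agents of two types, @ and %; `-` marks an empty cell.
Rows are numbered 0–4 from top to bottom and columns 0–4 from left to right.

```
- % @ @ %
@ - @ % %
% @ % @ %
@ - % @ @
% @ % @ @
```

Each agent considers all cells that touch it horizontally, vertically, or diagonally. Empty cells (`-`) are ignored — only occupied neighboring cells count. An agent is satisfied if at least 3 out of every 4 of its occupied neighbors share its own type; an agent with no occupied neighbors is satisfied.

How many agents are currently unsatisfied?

(0,1)% 0/3 ✗
(0,2)@ 2/4 ✗
(0,3)@ 2/5 ✗
(0,4)% 2/3 ✗
(1,0)@ 1/3 ✗
(1,2)@ 4/7 ✗
(1,3)% 4/8 ✗
(1,4)% 3/5 ✗
(2,0)% 0/3 ✗
(2,1)@ 3/6 ✗
(2,2)% 2/6 ✗
(2,3)@ 3/8 ✗
(2,4)% 2/5 ✗
(3,0)@ 2/4 ✗
(3,2)% 2/7 ✗
(3,3)@ 4/8 ✗
(3,4)@ 4/5 ✓
(4,0)% 0/2 ✗
(4,1)@ 1/4 ✗
(4,2)% 1/4 ✗
(4,3)@ 3/5 ✗
(4,4)@ 3/3 ✓
Unsatisfied: (0,1), (0,2), (0,3), (0,4), (1,0), (1,2), (1,3), (1,4), (2,0), (2,1), (2,2), (2,3), (2,4), (3,0), (3,2), (3,3), (4,0), (4,1), (4,2), (4,3) — 20 in total.

20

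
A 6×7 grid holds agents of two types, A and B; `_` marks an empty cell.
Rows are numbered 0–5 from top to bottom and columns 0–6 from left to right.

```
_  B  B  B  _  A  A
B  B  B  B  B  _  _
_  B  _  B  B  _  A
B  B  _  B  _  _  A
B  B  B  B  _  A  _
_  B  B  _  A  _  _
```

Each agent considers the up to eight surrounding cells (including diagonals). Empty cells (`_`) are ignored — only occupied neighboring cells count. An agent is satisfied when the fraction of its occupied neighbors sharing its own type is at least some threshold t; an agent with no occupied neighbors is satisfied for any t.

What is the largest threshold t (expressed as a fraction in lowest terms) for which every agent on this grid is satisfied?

1/2

(0,1)B 4/4
(0,2)B 5/5
(0,3)B 4/4
(0,5)A 1/2
(0,6)A 1/1
(1,0)B 3/3
(1,1)B 5/5
(1,2)B 7/7
(1,3)B 6/6
(1,4)B 4/5
(2,1)B 5/5
(2,3)B 5/5
(2,4)B 4/4
(2,6)A 1/1
(3,0)B 4/4
(3,1)B 5/5
(3,3)B 4/4
(3,6)A 2/2
(4,0)B 4/4
(4,1)B 6/6
(4,2)B 6/6
(4,3)B 3/4
(4,5)A 2/2
(5,1)B 4/4
(5,2)B 4/4
(5,4)A 1/2
The smallest same-type fraction is 1/2 at (0,5), which reduces to 1/2. Any threshold above that leaves this agent unsatisfied.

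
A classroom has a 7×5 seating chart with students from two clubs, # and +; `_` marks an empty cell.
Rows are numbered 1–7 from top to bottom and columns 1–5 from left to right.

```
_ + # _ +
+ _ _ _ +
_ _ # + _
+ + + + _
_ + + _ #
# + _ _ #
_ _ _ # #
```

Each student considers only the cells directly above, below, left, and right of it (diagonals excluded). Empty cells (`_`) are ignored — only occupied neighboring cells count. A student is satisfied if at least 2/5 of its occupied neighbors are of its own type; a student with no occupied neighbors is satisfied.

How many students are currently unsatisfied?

(1,2)+ 0/1 unhappy
(1,3)# 0/1 unhappy
(1,5)+ 1/1 ok
(2,1)+ 0/0 ok
(2,5)+ 1/1 ok
(3,3)# 0/2 unhappy
(3,4)+ 1/2 ok
(4,1)+ 1/1 ok
(4,2)+ 3/3 ok
(4,3)+ 3/4 ok
(4,4)+ 2/2 ok
(5,2)+ 3/3 ok
(5,3)+ 2/2 ok
(5,5)# 1/1 ok
(6,1)# 0/1 unhappy
(6,2)+ 1/2 ok
(6,5)# 2/2 ok
(7,4)# 1/1 ok
(7,5)# 2/2 ok
Unsatisfied: (1,2), (1,3), (3,3), (6,1) — 4 in total.

4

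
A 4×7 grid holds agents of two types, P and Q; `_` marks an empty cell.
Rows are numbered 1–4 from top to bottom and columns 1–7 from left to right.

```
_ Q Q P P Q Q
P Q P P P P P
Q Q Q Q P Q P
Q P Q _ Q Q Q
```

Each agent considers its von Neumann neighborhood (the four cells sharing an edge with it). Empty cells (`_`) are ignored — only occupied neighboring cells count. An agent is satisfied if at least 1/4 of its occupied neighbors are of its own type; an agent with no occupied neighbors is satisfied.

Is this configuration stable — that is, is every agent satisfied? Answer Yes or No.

(1,2)Q 2/2 ✓
(1,3)Q 1/3 ✓
(1,4)P 2/3 ✓
(1,5)P 2/3 ✓
(1,6)Q 1/3 ✓
(1,7)Q 1/2 ✓
(2,1)P 0/2 ✗
(2,2)Q 2/4 ✓
(2,3)P 1/4 ✓
(2,4)P 3/4 ✓
(2,5)P 4/4 ✓
(2,6)P 2/4 ✓
(2,7)P 2/3 ✓
(3,1)Q 2/3 ✓
(3,2)Q 3/4 ✓
(3,3)Q 3/4 ✓
(3,4)Q 1/3 ✓
(3,5)P 1/4 ✓
(3,6)Q 1/4 ✓
(3,7)P 1/3 ✓
(4,1)Q 1/2 ✓
(4,2)P 0/3 ✗
(4,3)Q 1/2 ✓
(4,5)Q 1/2 ✓
(4,6)Q 3/3 ✓
(4,7)Q 1/2 ✓
For instance (2,1) has only 0/2 same-type neighbors, below 1/4.

No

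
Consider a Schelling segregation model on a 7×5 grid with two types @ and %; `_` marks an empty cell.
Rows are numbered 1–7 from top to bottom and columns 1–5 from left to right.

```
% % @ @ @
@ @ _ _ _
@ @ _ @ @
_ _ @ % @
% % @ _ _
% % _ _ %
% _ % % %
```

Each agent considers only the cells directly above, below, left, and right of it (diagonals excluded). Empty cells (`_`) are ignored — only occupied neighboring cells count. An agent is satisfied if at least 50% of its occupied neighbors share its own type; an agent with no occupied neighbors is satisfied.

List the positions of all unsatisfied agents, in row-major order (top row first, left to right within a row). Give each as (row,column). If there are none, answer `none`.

(1,2), (4,4)

Row 1: (1,1)% 1/2 satisfied · (1,2)% 1/3 not · (1,3)@ 1/2 satisfied · (1,4)@ 2/2 satisfied · (1,5)@ 1/1 satisfied
Row 2: (2,1)@ 2/3 satisfied · (2,2)@ 2/3 satisfied
Row 3: (3,1)@ 2/2 satisfied · (3,2)@ 2/2 satisfied · (3,4)@ 1/2 satisfied · (3,5)@ 2/2 satisfied
Row 4: (4,3)@ 1/2 satisfied · (4,4)% 0/3 not · (4,5)@ 1/2 satisfied
Row 5: (5,1)% 2/2 satisfied · (5,2)% 2/3 satisfied · (5,3)@ 1/2 satisfied
Row 6: (6,1)% 3/3 satisfied · (6,2)% 2/2 satisfied · (6,5)% 1/1 satisfied
Row 7: (7,1)% 1/1 satisfied · (7,3)% 1/1 satisfied · (7,4)% 2/2 satisfied · (7,5)% 2/2 satisfied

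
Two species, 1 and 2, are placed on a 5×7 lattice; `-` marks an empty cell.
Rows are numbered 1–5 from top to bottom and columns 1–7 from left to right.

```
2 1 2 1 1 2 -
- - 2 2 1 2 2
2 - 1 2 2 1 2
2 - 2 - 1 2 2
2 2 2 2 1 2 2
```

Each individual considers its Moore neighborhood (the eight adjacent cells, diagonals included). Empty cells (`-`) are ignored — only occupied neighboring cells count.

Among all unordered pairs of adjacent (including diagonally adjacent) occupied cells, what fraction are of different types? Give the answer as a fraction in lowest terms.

16/35

Scan each occupied cell's neighbors to the right and below (and the two forward diagonals) so each pair is counted once.
Row 1: 2(1,1)–1(1,2)≠ 1(1,2)–2(1,3)≠ 1(1,2)–2(2,3)≠ 2(1,3)–1(1,4)≠ 2(1,3)–2(2,3)= 2(1,3)–2(2,4)= 1(1,4)–1(1,5)= 1(1,4)–2(2,4)≠ 1(1,4)–1(2,5)= 1(1,4)–2(2,3)≠ 1(1,5)–2(1,6)≠ 1(1,5)–1(2,5)= 1(1,5)–2(2,6)≠ 1(1,5)–2(2,4)≠ 2(1,6)–2(2,6)= 2(1,6)–2(2,7)= 2(1,6)–1(2,5)≠  → 10/17 unlike.
Row 2: 2(2,3)–2(2,4)= 2(2,3)–1(3,3)≠ 2(2,3)–2(3,4)= 2(2,4)–1(2,5)≠ 2(2,4)–2(3,4)= 2(2,4)–2(3,5)= 2(2,4)–1(3,3)≠ 1(2,5)–2(2,6)≠ 1(2,5)–2(3,5)≠ 1(2,5)–1(3,6)= 1(2,5)–2(3,4)≠ 2(2,6)–2(2,7)= 2(2,6)–1(3,6)≠ 2(2,6)–2(3,7)= 2(2,6)–2(3,5)= 2(2,7)–2(3,7)= 2(2,7)–1(3,6)≠  → 8/17 unlike.
Row 3: 2(3,1)–2(4,1)= 1(3,3)–2(3,4)≠ 1(3,3)–2(4,3)≠ 2(3,4)–2(3,5)= 2(3,4)–1(4,5)≠ 2(3,4)–2(4,3)= 2(3,5)–1(3,6)≠ 2(3,5)–1(4,5)≠ 2(3,5)–2(4,6)= 1(3,6)–2(3,7)≠ 1(3,6)–2(4,6)≠ 1(3,6)–2(4,7)≠ 1(3,6)–1(4,5)= 2(3,7)–2(4,7)= 2(3,7)–2(4,6)=  → 8/15 unlike.
Row 4: 2(4,1)–2(5,1)= 2(4,1)–2(5,2)= 2(4,3)–2(5,3)= 2(4,3)–2(5,4)= 2(4,3)–2(5,2)= 1(4,5)–2(4,6)≠ 1(4,5)–1(5,5)= 1(4,5)–2(5,6)≠ 1(4,5)–2(5,4)≠ 2(4,6)–2(4,7)= 2(4,6)–2(5,6)= 2(4,6)–2(5,7)= 2(4,6)–1(5,5)≠ 2(4,7)–2(5,7)= 2(4,7)–2(5,6)=  → 4/15 unlike.
Row 5: 2(5,1)–2(5,2)= 2(5,2)–2(5,3)= 2(5,3)–2(5,4)= 2(5,4)–1(5,5)≠ 1(5,5)–2(5,6)≠ 2(5,6)–2(5,7)=  → 2/6 unlike.
Total adjacent occupied pairs: 70; unlike-type pairs: 32.
32/70 reduces to 16/35.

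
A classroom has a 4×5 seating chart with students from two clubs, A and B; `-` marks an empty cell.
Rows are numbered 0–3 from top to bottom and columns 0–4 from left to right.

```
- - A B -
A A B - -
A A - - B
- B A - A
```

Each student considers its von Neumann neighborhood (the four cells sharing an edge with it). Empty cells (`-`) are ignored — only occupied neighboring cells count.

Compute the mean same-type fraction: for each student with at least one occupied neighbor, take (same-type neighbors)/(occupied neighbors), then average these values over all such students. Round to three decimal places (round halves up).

(0,2)A 0/2
(0,3)B 0/1
(1,0)A 2/2
(1,1)A 2/3
(1,2)B 0/2
(2,0)A 2/2
(2,1)A 2/3
(2,4)B 0/1
(3,1)B 0/2
(3,2)A 0/1
(3,4)A 0/1
Sum over 11 students: 0/2 + 0/1 + 2/2 + 2/3 + 0/2 + 2/2 + 2/3 + 0/1 + 0/2 + 0/1 + 0/1 = 10/3; mean = 10/3 ÷ 11 = 10/33 = 0.303030… → 0.303.

0.303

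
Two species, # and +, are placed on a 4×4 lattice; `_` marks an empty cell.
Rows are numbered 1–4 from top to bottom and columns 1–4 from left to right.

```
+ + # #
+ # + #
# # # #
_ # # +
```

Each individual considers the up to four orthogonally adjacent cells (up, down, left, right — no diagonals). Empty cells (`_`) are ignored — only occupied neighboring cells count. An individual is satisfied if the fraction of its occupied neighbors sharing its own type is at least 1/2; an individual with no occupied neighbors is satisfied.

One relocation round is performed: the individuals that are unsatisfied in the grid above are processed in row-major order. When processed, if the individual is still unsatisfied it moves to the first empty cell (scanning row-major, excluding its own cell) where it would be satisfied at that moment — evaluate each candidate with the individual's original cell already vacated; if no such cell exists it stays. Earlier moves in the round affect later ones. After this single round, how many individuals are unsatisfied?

Initially unsatisfied (in order): (1,2), (1,3), (2,1), (2,2), (2,3), (4,4).
  (1,2): no empty cell satisfies it; stays.
  (1,3) → (4,1).
  (2,1) → (1,3).
  (2,2) → (2,1).
  (2,3): no empty cell satisfies it; stays.
  (4,4) → (2,2).
Resulting grid:
+ + + #
# + + #
# # # #
# # # _
Unsatisfied now: (2,1).

1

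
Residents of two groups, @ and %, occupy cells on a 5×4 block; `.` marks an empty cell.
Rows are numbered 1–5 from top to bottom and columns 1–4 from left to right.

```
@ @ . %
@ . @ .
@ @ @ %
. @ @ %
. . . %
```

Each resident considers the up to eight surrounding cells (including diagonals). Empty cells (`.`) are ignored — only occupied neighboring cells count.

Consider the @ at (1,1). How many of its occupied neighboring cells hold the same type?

2

Occupied neighbors of (1,1): (1,2)=@, (2,1)=@.
Same type (@): 2 of 2.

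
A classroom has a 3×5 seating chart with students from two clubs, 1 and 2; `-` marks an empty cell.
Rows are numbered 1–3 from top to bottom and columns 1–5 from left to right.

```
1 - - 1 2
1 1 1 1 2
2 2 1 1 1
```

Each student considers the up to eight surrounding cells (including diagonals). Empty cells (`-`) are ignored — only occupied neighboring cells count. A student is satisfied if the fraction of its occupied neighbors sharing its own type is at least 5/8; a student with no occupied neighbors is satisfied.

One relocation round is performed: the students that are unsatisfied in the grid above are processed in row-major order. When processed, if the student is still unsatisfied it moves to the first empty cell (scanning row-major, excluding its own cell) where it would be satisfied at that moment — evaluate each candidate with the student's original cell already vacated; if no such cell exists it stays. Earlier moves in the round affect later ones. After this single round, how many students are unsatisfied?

Initially unsatisfied (in order): (1,4), (1,5), (2,1), (2,5), (3,1), (3,2).
  (1,4) → (1,2).
  (1,5): no empty cell satisfies it; stays.
  (2,1) → (1,3).
  (2,5): no empty cell satisfies it; stays.
  (3,1): no empty cell satisfies it; stays.
  (3,2): no empty cell satisfies it; stays.
Resulting grid:
1 1 1 - 2
- 1 1 1 2
2 2 1 1 1
Unsatisfied now: (1,5), (2,5), (3,1), (3,2).

4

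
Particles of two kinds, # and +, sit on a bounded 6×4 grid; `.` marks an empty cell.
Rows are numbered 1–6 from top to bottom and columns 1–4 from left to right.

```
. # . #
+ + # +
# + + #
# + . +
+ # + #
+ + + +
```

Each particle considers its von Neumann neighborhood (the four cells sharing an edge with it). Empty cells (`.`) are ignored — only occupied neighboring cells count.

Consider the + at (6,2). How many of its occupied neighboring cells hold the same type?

2

Occupied neighbors of (6,2): (5,2)=#, (6,1)=+, (6,3)=+.
Same type (+): 2 of 3.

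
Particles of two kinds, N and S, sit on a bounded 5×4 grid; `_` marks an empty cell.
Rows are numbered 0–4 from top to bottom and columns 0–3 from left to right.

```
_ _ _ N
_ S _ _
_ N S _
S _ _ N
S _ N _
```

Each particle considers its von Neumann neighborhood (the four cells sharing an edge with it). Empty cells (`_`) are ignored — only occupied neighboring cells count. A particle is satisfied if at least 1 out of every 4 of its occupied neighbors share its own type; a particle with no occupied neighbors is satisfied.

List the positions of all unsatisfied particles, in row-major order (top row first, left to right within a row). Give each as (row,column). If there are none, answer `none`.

(0,3)N 0/0 ok
(1,1)S 0/1 unhappy
(2,1)N 0/2 unhappy
(2,2)S 0/1 unhappy
(3,0)S 1/1 ok
(3,3)N 0/0 ok
(4,0)S 1/1 ok
(4,2)N 0/0 ok

(1,1), (2,1), (2,2)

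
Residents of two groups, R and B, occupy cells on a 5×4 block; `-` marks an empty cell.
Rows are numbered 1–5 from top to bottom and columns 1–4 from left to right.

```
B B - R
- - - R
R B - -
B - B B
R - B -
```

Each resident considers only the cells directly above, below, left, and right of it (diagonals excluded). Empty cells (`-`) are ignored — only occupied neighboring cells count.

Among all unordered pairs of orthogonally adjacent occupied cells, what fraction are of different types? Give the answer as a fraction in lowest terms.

3/7

Scan each occupied cell's neighbors to the right and below so each pair is counted once.
From row 1: 0 unlike of 2 pairs (running 0/2).
From row 3: 2 unlike of 2 pairs (running 2/4).
From row 4: 1 unlike of 3 pairs (running 3/7).
Total adjacent occupied pairs: 7; unlike-type pairs: 3.
3/7 is already in lowest terms.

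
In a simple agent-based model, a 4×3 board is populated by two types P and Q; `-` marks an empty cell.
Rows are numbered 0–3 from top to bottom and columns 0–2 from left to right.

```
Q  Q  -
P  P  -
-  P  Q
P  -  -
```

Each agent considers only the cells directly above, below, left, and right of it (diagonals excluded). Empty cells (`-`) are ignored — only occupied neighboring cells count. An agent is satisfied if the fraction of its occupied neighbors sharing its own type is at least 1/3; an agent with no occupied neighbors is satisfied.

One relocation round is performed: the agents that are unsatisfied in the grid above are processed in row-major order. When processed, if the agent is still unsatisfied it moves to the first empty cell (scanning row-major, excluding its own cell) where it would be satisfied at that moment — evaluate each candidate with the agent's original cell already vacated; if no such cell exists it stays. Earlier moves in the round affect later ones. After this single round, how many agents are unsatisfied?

Initially unsatisfied (in order): (2,2).
  (2,2) → (0,2).
Resulting grid:
Q Q Q
P P -
- P -
P - -
All satisfied now.

0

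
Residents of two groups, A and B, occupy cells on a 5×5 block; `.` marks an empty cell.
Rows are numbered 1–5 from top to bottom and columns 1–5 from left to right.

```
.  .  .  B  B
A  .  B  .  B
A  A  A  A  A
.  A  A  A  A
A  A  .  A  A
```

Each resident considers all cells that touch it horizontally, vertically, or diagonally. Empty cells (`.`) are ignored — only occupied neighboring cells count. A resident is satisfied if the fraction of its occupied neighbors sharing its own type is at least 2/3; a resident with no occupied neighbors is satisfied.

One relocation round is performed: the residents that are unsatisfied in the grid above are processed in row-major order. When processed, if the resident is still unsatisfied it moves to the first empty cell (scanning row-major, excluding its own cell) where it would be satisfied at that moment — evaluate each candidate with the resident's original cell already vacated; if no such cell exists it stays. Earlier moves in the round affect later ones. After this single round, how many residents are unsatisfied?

1

Initially unsatisfied (in order): (2,3), (2,5).
  (2,3) → (1,3).
  (2,5): no empty cell satisfies it; stays.
Resulting grid:
. . B B B
A . . . B
A A A A A
. A A A A
A A . A A
Unsatisfied now: (2,5).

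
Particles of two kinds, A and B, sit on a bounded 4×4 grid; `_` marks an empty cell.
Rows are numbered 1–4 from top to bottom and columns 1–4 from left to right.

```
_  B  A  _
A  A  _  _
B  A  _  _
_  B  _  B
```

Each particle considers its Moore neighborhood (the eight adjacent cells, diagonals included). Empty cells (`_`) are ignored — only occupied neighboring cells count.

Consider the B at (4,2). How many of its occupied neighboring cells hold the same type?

1

Occupied neighbors of (4,2): (3,1)=B, (3,2)=A.
Same type (B): 1 of 2.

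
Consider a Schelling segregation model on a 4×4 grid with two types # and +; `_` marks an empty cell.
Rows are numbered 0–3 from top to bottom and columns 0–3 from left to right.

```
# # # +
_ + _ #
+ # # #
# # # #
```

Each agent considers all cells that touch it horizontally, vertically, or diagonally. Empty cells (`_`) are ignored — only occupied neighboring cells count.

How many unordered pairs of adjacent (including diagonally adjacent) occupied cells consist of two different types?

10

Scan each occupied cell's neighbors to the right and below (and the two forward diagonals) so each pair is counted once.
From row 0: 5 unlike of 8 pairs (running 5/8).
From row 1: 2 unlike of 5 pairs (running 7/13).
From row 2: 3 unlike of 13 pairs (running 10/26).
From row 3: 0 unlike of 3 pairs (running 10/29).
Total adjacent occupied pairs: 29; unlike-type pairs: 10.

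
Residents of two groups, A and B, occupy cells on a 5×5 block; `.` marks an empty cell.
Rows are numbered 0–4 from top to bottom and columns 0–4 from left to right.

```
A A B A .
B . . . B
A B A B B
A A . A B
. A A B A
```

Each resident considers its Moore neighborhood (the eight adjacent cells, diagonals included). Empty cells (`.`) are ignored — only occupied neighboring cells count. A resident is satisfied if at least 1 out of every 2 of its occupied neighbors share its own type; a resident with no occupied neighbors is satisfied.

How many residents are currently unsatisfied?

8

(0,0)A 1/2 satisfied
(0,1)A 1/3 not
(0,2)B 0/2 not
(0,3)A 0/2 not
(1,0)B 1/4 not
(1,4)B 2/3 satisfied
(2,0)A 2/4 satisfied
(2,1)B 1/5 not
(2,2)A 2/4 satisfied
(2,3)B 3/5 satisfied
(2,4)B 3/4 satisfied
(3,0)A 3/4 satisfied
(3,1)A 5/6 satisfied
(3,3)A 3/7 not
(3,4)B 3/5 satisfied
(4,1)A 3/3 satisfied
(4,2)A 3/4 satisfied
(4,3)B 1/4 not
(4,4)A 1/3 not
Unsatisfied: (0,1), (0,2), (0,3), (1,0), (2,1), (3,3), (4,3), (4,4) — 8 in total.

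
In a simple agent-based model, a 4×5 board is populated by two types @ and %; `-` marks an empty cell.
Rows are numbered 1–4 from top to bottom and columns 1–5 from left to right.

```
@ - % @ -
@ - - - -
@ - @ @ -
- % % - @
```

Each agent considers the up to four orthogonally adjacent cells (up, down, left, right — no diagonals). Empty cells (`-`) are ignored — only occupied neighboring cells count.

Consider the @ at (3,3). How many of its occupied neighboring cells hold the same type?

Occupied neighbors of (3,3): (4,3)=%, (3,4)=@.
Same type (@): 1 of 2.

1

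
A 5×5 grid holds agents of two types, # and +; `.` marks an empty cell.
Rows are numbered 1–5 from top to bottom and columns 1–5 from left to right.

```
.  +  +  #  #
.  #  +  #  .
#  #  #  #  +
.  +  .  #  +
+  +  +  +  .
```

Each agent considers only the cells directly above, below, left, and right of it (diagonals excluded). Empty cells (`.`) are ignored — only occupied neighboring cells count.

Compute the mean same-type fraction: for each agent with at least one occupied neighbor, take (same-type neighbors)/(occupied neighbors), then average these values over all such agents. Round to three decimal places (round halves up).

Row 1: (1,2)+ 1/2 · (1,3)+ 2/3 · (1,4)# 2/3 · (1,5)# 1/1
Row 2: (2,2)# 1/3 · (2,3)+ 1/4 · (2,4)# 2/3
Row 3: (3,1)# 1/1 · (3,2)# 3/4 · (3,3)# 2/3 · (3,4)# 3/4 · (3,5)+ 1/2
Row 4: (4,2)+ 1/2 · (4,4)# 1/3 · (4,5)+ 1/2
Row 5: (5,1)+ 1/1 · (5,2)+ 3/3 · (5,3)+ 2/2 · (5,4)+ 1/2
Sum over 19 agents: 1/2 + 2/3 + 2/3 + 1/1 + 1/3 + 1/4 + 2/3 + 1/1 + 3/4 + 2/3 + 3/4 + 1/2 + 1/2 + 1/3 + 1/2 + 1/1 + 3/3 + 2/2 + 1/2 = 151/12; mean = 151/12 ÷ 19 = 151/228 = 0.662280… → 0.662.

0.662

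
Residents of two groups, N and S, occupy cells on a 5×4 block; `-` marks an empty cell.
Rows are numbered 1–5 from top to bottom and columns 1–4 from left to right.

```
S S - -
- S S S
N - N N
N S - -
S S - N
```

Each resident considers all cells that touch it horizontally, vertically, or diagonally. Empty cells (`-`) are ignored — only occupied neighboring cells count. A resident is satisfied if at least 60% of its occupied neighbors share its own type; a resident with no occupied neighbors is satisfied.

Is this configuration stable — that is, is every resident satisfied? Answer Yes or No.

No

Row 1: (1,1)S 2/2 satisfied · (1,2)S 3/3 satisfied
Row 2: (2,2)S 3/5 satisfied · (2,3)S 3/5 satisfied · (2,4)S 1/3 not
Row 3: (3,1)N 1/3 not · (3,3)N 1/5 not · (3,4)N 1/3 not
Row 4: (4,1)N 1/4 not · (4,2)S 2/5 not
Row 5: (5,1)S 2/3 satisfied · (5,2)S 2/3 satisfied · (5,4)N 0/0 satisfied
For instance (2,4) has only 1/3 same-type neighbors, below 3/5.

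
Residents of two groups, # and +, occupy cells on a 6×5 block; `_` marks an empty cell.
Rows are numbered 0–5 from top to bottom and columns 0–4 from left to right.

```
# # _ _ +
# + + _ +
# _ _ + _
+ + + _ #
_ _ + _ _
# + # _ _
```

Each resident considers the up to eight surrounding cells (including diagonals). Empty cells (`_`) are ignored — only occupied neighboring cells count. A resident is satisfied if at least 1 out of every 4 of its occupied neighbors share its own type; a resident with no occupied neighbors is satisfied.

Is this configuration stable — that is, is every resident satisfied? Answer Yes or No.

No

(0,0)# 2/3 ✓
(0,1)# 2/4 ✓
(0,4)+ 1/1 ✓
(1,0)# 3/4 ✓
(1,1)+ 1/5 ✗
(1,2)+ 2/3 ✓
(1,4)+ 2/2 ✓
(2,0)# 1/4 ✓
(2,3)+ 3/4 ✓
(3,0)+ 1/2 ✓
(3,1)+ 3/4 ✓
(3,2)+ 3/3 ✓
(3,4)# 0/1 ✗
(4,2)+ 3/4 ✓
(5,0)# 0/1 ✗
(5,1)+ 1/3 ✓
(5,2)# 0/2 ✗
For instance (1,1) has only 1/5 same-type neighbors, below 1/4.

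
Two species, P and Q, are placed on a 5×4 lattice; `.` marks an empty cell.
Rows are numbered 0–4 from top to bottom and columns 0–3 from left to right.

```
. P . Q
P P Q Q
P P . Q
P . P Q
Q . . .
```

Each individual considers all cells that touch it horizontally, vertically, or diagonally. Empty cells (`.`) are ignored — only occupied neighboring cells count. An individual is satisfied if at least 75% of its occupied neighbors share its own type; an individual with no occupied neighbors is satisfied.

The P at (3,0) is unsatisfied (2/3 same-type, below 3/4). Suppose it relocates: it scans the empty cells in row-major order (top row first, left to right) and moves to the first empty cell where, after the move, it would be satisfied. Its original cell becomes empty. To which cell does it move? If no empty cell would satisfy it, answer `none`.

(0,0)

Vacating (3,0). Empty cells in order:
  (0,0): 3/3 same-type → satisfied — stop here.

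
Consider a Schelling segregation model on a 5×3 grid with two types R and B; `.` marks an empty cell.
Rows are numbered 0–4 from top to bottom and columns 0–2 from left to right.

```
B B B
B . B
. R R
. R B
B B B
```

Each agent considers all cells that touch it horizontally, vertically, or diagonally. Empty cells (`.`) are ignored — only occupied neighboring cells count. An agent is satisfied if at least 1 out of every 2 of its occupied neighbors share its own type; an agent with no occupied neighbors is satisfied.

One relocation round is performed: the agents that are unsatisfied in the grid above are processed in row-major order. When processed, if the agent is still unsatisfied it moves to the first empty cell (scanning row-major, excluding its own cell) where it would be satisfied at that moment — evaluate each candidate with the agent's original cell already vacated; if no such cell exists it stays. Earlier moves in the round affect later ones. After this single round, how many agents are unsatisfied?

Initially unsatisfied (in order): (2,1), (3,1), (3,2).
  (2,1) → (2,0).
  (3,1): no empty cell satisfies it; stays.
  (3,2): now satisfied by earlier moves; stays.
Resulting grid:
B B B
B . B
R . R
. R B
B B B
Unsatisfied now: (2,2), (3,1).

2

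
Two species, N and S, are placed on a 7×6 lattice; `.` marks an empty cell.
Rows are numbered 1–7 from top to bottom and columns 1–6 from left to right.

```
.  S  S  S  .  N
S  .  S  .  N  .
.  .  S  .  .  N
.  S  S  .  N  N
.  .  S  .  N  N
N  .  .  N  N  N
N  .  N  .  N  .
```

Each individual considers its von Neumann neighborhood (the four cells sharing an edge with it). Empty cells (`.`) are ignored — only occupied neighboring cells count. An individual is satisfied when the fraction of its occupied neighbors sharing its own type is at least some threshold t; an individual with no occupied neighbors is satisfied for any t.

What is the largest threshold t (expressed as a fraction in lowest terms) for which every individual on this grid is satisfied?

Row 1: (1,2)S 1/1 · (1,3)S 3/3 · (1,4)S 1/1 · (1,6)N — no occupied neighbors
Row 2: (2,1)S — no occupied neighbors · (2,3)S 2/2 · (2,5)N — no occupied neighbors
Row 3: (3,3)S 2/2 · (3,6)N 1/1
Row 4: (4,2)S 1/1 · (4,3)S 3/3 · (4,5)N 2/2 · (4,6)N 3/3
Row 5: (5,3)S 1/1 · (5,5)N 3/3 · (5,6)N 3/3
Row 6: (6,1)N 1/1 · (6,4)N 1/1 · (6,5)N 4/4 · (6,6)N 2/2
Row 7: (7,1)N 1/1 · (7,3)N — no occupied neighbors · (7,5)N 1/1
The smallest same-type fraction is 1/1 at (1,2), which reduces to 1/1. Any threshold above that leaves this individual unsatisfied.

1/1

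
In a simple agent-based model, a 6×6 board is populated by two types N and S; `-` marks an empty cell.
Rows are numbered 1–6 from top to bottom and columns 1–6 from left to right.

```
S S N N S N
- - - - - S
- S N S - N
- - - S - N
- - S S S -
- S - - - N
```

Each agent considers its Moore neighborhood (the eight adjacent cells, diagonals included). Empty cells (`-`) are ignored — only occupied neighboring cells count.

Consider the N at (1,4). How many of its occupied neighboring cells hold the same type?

Occupied neighbors of (1,4): (1,3)=N, (1,5)=S.
Same type (N): 1 of 2.

1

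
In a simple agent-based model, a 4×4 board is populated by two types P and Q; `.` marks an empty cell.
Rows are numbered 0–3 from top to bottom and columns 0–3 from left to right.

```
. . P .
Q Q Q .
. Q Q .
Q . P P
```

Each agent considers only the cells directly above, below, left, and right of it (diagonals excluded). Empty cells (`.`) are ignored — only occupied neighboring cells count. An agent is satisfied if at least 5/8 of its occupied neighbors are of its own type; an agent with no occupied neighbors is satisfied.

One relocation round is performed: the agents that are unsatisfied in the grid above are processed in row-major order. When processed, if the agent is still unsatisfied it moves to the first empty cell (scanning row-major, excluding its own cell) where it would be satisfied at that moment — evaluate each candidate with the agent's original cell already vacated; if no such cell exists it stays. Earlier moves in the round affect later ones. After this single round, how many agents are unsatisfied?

Initially unsatisfied (in order): (0,2), (3,2).
  (0,2) → (0,3).
  (3,2): no empty cell satisfies it; stays.
Resulting grid:
. . . P
Q Q Q .
. Q Q .
Q . P P
Unsatisfied now: (3,2).

1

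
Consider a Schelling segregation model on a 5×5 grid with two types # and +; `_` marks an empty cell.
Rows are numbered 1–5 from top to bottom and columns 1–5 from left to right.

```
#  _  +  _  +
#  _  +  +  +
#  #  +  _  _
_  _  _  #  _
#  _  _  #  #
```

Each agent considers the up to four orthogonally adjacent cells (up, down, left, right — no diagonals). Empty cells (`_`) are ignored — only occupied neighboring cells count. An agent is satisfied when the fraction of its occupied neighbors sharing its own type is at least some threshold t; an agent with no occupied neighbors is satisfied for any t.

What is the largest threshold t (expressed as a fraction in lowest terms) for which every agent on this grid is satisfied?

Row 1: (1,1)# 1/1 · (1,3)+ 1/1 · (1,5)+ 1/1
Row 2: (2,1)# 2/2 · (2,3)+ 3/3 · (2,4)+ 2/2 · (2,5)+ 2/2
Row 3: (3,1)# 2/2 · (3,2)# 1/2 · (3,3)+ 1/2
Row 4: (4,4)# 1/1
Row 5: (5,1)# — no occupied neighbors · (5,4)# 2/2 · (5,5)# 1/1
The smallest same-type fraction is 1/2 at (3,2), which reduces to 1/2. Any threshold above that leaves this agent unsatisfied.

1/2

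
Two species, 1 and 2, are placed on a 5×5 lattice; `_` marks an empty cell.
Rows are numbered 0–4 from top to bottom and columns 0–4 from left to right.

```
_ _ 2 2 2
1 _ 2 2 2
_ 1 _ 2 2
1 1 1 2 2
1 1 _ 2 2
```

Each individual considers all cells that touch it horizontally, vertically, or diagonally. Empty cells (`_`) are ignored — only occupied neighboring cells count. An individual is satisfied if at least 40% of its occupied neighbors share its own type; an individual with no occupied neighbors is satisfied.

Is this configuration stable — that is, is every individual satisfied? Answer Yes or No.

Yes

(0,2)2 3/3 satisfied
(0,3)2 5/5 satisfied
(0,4)2 3/3 satisfied
(1,0)1 1/1 satisfied
(1,2)2 4/5 satisfied
(1,3)2 7/7 satisfied
(1,4)2 5/5 satisfied
(2,1)1 4/5 satisfied
(2,3)2 6/7 satisfied
(2,4)2 5/5 satisfied
(3,0)1 4/4 satisfied
(3,1)1 5/5 satisfied
(3,2)1 3/6 satisfied
(3,3)2 5/6 satisfied
(3,4)2 5/5 satisfied
(4,0)1 3/3 satisfied
(4,1)1 4/4 satisfied
(4,3)2 3/4 satisfied
(4,4)2 3/3 satisfied
All meet the threshold, so the configuration is stable.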